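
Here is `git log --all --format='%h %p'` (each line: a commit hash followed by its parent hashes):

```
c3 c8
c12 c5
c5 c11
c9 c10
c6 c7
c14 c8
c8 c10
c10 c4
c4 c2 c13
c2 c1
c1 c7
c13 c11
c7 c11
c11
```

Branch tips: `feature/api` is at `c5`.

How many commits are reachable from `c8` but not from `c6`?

Reachable from c8: {c1, c10, c11, c13, c2, c4, c7, c8}.
Reachable from c6: {c11, c6, c7}.
In c8's history but not c6's: {c1, c10, c13, c2, c4, c8} — 6 commits.

6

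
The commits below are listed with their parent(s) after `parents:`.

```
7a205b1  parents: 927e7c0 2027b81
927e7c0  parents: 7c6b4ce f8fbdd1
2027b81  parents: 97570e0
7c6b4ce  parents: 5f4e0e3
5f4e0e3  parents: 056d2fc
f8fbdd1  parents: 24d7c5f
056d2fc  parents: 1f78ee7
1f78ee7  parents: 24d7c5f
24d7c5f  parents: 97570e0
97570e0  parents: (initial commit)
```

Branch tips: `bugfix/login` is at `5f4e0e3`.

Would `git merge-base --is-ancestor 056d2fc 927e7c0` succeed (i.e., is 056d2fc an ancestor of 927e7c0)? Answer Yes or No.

Ancestors of 927e7c0 (commits reachable by following parents): {056d2fc, 1f78ee7, 24d7c5f, 5f4e0e3, 7c6b4ce, 927e7c0, 97570e0, f8fbdd1}.
056d2fc is in that set, so it is an ancestor of 927e7c0.

Yes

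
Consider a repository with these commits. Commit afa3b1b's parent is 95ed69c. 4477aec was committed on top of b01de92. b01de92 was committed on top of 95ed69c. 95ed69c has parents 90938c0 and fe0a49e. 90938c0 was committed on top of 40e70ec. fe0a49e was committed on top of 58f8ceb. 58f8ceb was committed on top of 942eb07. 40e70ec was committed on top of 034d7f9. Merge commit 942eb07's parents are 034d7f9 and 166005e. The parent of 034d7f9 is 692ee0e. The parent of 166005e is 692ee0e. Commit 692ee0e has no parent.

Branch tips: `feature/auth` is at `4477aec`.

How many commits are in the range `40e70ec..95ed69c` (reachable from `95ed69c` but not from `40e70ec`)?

Reachable from 95ed69c: {034d7f9, 166005e, 40e70ec, 58f8ceb, 692ee0e, 90938c0, 942eb07, 95ed69c, fe0a49e}.
Reachable from 40e70ec: {034d7f9, 40e70ec, 692ee0e}.
In 95ed69c's history but not 40e70ec's: {166005e, 58f8ceb, 90938c0, 942eb07, 95ed69c, fe0a49e} — 6 commits.

6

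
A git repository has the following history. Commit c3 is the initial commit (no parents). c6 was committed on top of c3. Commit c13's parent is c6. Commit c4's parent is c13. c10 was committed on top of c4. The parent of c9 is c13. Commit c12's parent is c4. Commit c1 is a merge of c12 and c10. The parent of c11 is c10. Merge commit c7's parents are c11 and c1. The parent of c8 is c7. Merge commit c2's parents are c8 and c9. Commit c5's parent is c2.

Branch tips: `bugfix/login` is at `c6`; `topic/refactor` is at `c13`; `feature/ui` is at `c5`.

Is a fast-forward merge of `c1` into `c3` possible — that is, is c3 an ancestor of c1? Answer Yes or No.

A fast-forward from c3 to c1 is possible iff c3 is an ancestor of c1.
Ancestors of c1: {c1, c10, c12, c13, c3, c4, c6}.
c3 is among them, so fast-forward is possible.

Yes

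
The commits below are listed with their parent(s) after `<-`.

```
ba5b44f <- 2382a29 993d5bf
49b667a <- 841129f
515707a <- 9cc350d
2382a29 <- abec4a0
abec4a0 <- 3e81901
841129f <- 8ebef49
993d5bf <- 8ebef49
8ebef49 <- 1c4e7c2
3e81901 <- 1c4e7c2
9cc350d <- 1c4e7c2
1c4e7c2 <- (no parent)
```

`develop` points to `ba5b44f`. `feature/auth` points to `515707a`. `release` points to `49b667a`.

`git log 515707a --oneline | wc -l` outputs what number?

Walking parent pointers from 515707a: reachable set = {1c4e7c2, 515707a, 9cc350d}.
That is 3 commits.

3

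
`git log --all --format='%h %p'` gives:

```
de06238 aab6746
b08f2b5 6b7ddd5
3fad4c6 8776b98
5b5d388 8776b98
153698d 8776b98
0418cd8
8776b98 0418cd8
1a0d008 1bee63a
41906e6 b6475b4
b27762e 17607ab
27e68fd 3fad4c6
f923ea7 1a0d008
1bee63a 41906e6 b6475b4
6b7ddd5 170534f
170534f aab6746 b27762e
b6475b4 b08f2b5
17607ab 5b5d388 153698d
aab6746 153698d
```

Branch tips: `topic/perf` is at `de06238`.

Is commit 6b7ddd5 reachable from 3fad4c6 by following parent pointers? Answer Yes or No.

Ancestors of 3fad4c6: {0418cd8, 3fad4c6, 8776b98}.
6b7ddd5 is not in that set, so it is not an ancestor of 3fad4c6.

No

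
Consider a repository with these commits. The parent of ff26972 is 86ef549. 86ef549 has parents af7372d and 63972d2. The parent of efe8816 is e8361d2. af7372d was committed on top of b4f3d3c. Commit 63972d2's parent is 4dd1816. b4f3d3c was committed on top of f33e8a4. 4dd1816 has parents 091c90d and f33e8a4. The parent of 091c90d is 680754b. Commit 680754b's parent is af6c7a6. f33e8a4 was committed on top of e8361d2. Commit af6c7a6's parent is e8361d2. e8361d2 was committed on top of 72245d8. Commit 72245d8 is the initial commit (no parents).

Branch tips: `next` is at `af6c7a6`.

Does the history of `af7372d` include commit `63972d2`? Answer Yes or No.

Ancestors of af7372d: {72245d8, af7372d, b4f3d3c, e8361d2, f33e8a4}.
63972d2 is not in that set, so it is not an ancestor of af7372d.

No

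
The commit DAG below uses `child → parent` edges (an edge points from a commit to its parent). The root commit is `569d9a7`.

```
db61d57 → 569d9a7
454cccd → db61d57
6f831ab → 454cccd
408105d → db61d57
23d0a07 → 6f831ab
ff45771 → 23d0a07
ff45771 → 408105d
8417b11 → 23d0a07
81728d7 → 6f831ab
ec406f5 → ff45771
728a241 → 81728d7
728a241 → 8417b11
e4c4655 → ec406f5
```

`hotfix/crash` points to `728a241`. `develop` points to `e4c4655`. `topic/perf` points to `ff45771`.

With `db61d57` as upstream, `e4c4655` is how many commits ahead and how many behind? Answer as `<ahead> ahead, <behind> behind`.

7 ahead, 0 behind

Reachable from e4c4655: {23d0a07, 408105d, 454cccd, 569d9a7, 6f831ab, db61d57, e4c4655, ec406f5, ff45771}.
Reachable from db61d57: {569d9a7, db61d57}.
Only in e4c4655's history (ahead): {23d0a07, 408105d, 454cccd, 6f831ab, e4c4655, ec406f5, ff45771} — 7.
Only in db61d57's history (behind): {} — 0.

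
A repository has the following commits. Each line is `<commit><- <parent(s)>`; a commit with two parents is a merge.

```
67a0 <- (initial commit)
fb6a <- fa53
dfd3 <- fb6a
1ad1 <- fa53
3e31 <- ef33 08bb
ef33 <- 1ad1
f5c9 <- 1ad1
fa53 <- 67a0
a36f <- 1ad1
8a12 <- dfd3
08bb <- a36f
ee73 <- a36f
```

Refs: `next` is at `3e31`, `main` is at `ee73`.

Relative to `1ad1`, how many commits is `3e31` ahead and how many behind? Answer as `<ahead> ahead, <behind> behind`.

Reachable from 3e31: {08bb, 1ad1, 3e31, 67a0, a36f, ef33, fa53}.
Reachable from 1ad1: {1ad1, 67a0, fa53}.
Only in 3e31's history (ahead): {08bb, 3e31, a36f, ef33} — 4.
Only in 1ad1's history (behind): {} — 0.

4 ahead, 0 behind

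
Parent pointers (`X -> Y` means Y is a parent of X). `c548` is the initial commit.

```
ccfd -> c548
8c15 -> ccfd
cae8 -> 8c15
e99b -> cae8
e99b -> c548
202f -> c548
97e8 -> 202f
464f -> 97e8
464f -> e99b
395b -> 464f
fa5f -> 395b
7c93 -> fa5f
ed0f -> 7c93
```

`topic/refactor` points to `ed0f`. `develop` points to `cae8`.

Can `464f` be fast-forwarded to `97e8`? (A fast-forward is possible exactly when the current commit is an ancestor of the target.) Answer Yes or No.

A fast-forward from 464f to 97e8 is possible iff 464f is an ancestor of 97e8.
Ancestors of 97e8: {202f, 97e8, c548}.
464f is not among them, so fast-forward is not possible.

No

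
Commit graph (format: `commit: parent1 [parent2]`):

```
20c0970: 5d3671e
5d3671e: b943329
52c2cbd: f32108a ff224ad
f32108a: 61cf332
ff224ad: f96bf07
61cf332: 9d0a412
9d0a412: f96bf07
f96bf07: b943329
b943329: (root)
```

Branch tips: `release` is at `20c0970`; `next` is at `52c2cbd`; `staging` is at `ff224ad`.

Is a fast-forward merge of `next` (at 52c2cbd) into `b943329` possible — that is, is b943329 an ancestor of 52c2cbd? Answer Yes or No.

A fast-forward from b943329 to 52c2cbd is possible iff b943329 is an ancestor of 52c2cbd.
Ancestors of 52c2cbd: {52c2cbd, 61cf332, 9d0a412, b943329, f32108a, f96bf07, ff224ad}.
b943329 is among them, so fast-forward is possible.

Yes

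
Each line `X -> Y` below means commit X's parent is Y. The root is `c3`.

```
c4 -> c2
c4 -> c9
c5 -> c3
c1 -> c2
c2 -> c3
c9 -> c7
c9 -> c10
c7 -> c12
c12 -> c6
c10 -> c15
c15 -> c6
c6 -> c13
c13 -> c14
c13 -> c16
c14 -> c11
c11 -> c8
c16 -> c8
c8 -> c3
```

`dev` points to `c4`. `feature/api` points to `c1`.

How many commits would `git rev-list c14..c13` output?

Reachable from c13: {c11, c13, c14, c16, c3, c8}.
Reachable from c14: {c11, c14, c3, c8}.
In c13's history but not c14's: {c13, c16} — 2 commits.

2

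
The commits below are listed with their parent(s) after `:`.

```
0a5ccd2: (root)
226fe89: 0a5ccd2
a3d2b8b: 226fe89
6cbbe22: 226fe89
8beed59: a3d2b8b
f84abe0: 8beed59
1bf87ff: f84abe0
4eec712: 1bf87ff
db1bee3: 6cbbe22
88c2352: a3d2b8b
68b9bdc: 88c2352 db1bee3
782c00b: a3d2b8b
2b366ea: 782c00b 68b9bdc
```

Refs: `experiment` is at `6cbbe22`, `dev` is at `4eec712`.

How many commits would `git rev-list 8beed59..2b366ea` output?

6

Reachable from 2b366ea: {0a5ccd2, 226fe89, 2b366ea, 68b9bdc, 6cbbe22, 782c00b, 88c2352, a3d2b8b, db1bee3}.
Reachable from 8beed59: {0a5ccd2, 226fe89, 8beed59, a3d2b8b}.
In 2b366ea's history but not 8beed59's: {2b366ea, 68b9bdc, 6cbbe22, 782c00b, 88c2352, db1bee3} — 6 commits.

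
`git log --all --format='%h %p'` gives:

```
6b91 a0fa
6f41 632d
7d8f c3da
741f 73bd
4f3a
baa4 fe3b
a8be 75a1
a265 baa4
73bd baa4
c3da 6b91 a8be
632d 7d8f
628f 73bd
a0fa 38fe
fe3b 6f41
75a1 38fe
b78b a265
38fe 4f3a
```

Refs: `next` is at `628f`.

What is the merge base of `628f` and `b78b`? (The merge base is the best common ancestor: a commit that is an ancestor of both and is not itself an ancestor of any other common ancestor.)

baa4

Ancestors of 628f: {38fe, 4f3a, 628f, 632d, 6b91, 6f41, 73bd, 75a1, 7d8f, a0fa, a8be, baa4, c3da, fe3b}.
Ancestors of b78b: {38fe, 4f3a, 632d, 6b91, 6f41, 75a1, 7d8f, a0fa, a265, a8be, b78b, baa4, c3da, fe3b}.
Common ancestors: {38fe, 4f3a, 632d, 6b91, 6f41, 75a1, 7d8f, a0fa, a8be, baa4, c3da, fe3b}.
Among these, baa4 is not an ancestor of any other common ancestor — it is the merge base.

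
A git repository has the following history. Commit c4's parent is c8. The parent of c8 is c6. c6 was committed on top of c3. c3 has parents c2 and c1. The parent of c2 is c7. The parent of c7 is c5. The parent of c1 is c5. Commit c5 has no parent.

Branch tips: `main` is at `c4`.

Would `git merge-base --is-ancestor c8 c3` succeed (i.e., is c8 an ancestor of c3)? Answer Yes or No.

Ancestors of c3: {c1, c2, c3, c5, c7}.
c8 is not in that set, so it is not an ancestor of c3.

No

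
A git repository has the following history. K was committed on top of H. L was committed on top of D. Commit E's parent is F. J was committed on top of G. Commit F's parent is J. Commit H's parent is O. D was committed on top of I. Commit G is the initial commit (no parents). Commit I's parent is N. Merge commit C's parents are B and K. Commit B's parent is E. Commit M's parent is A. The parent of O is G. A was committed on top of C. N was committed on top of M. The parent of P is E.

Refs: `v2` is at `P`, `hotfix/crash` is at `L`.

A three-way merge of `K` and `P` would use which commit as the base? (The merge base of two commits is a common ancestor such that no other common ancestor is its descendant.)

G

Ancestors of K: {G, H, K, O}.
Ancestors of P: {E, F, G, J, P}.
Common ancestors: {G}.
The only common ancestor is G, so it is the merge base.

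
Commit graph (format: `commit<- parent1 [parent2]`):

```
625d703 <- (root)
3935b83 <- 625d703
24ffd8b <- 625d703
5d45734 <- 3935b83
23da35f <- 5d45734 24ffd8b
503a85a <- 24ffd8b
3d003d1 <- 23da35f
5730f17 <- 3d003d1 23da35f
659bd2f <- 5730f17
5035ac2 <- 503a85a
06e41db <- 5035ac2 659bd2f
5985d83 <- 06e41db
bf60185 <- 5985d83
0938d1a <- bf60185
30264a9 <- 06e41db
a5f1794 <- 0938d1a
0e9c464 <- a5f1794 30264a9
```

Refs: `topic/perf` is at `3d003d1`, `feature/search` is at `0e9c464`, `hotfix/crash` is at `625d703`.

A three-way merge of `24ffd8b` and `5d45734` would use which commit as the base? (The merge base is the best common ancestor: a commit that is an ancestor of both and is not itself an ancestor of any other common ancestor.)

Ancestors of 24ffd8b: {24ffd8b, 625d703}.
Ancestors of 5d45734: {3935b83, 5d45734, 625d703}.
Common ancestors: {625d703}.
The only common ancestor is 625d703, so it is the merge base.

625d703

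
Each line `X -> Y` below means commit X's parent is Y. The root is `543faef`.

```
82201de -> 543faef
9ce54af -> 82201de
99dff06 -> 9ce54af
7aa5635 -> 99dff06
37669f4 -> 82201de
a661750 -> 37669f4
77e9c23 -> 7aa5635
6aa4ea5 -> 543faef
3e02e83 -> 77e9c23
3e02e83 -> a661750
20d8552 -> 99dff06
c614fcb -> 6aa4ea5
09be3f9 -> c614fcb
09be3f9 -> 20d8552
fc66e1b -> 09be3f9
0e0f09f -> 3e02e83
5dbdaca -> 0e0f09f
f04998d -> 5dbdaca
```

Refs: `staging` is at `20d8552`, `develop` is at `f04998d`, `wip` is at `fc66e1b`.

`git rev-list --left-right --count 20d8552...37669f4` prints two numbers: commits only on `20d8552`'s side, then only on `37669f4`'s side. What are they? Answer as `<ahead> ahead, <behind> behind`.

3 ahead, 1 behind

Reachable from 20d8552: {20d8552, 543faef, 82201de, 99dff06, 9ce54af}.
Reachable from 37669f4: {37669f4, 543faef, 82201de}.
Only in 20d8552's history (ahead): {20d8552, 99dff06, 9ce54af} — 3.
Only in 37669f4's history (behind): {37669f4} — 1.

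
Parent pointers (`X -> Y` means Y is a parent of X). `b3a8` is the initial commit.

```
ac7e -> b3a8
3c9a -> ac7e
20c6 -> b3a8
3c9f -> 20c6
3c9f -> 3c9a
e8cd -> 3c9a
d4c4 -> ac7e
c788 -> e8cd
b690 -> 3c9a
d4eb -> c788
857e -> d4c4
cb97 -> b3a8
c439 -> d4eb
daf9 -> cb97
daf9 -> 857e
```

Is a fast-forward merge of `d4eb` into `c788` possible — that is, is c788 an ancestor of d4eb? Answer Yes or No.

A fast-forward from c788 to d4eb is possible iff c788 is an ancestor of d4eb.
Ancestors of d4eb: {3c9a, ac7e, b3a8, c788, d4eb, e8cd}.
c788 is among them, so fast-forward is possible.

Yes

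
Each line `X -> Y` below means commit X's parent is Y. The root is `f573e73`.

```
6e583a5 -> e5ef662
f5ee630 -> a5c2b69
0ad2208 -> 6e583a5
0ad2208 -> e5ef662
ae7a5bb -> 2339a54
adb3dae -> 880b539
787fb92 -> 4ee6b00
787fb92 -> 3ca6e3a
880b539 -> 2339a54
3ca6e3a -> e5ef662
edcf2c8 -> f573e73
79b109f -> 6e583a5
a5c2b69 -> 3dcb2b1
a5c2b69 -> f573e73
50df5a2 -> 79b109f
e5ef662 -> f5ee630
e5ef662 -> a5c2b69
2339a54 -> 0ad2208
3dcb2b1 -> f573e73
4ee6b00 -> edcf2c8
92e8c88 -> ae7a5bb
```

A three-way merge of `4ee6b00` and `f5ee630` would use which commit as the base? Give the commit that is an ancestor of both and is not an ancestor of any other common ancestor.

Ancestors of 4ee6b00: {4ee6b00, edcf2c8, f573e73}.
Ancestors of f5ee630: {3dcb2b1, a5c2b69, f573e73, f5ee630}.
Common ancestors: {f573e73}.
The only common ancestor is f573e73, so it is the merge base.

f573e73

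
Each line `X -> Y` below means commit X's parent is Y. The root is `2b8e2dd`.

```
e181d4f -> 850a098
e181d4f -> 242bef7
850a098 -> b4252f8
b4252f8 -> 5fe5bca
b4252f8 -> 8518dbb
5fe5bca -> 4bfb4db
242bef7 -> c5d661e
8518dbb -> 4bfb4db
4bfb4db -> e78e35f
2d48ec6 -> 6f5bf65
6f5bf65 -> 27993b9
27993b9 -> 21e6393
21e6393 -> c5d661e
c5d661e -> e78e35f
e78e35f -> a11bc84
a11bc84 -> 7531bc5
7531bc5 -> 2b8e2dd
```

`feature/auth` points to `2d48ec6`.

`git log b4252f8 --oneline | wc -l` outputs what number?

8

Walking parent pointers from b4252f8: reachable set = {2b8e2dd, 4bfb4db, 5fe5bca, 7531bc5, 8518dbb, a11bc84, b4252f8, e78e35f}.
That is 8 commits.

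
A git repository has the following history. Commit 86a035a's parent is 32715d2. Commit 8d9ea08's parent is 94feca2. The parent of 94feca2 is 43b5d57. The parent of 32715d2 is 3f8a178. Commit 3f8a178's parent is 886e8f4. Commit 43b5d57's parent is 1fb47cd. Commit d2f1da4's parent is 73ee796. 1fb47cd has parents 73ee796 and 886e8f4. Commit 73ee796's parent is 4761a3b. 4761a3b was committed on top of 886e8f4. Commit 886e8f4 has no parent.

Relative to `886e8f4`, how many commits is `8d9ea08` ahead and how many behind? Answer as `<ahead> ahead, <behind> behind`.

6 ahead, 0 behind

Reachable from 8d9ea08: {1fb47cd, 43b5d57, 4761a3b, 73ee796, 886e8f4, 8d9ea08, 94feca2}.
Reachable from 886e8f4: {886e8f4}.
Only in 8d9ea08's history (ahead): {1fb47cd, 43b5d57, 4761a3b, 73ee796, 8d9ea08, 94feca2} — 6.
Only in 886e8f4's history (behind): {} — 0.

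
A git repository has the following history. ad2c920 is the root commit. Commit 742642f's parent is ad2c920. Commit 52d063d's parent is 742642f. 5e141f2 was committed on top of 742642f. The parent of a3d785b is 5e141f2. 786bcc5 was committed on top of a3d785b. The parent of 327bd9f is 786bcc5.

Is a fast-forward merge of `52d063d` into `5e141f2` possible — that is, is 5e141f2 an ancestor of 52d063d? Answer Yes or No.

No

A fast-forward from 5e141f2 to 52d063d is possible iff 5e141f2 is an ancestor of 52d063d.
Ancestors of 52d063d: {52d063d, 742642f, ad2c920}.
5e141f2 is not among them, so fast-forward is not possible.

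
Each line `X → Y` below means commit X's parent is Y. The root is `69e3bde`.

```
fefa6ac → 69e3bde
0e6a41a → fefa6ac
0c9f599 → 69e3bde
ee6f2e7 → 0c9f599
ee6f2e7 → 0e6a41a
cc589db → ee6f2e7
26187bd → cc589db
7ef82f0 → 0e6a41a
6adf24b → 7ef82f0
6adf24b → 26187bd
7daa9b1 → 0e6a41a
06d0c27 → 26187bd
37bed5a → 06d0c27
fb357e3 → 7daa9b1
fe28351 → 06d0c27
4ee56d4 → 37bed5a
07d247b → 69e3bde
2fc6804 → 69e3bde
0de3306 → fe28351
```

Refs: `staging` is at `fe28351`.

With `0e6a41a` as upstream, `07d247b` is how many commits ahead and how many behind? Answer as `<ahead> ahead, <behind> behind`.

Reachable from 07d247b: {07d247b, 69e3bde}.
Reachable from 0e6a41a: {0e6a41a, 69e3bde, fefa6ac}.
Only in 07d247b's history (ahead): {07d247b} — 1.
Only in 0e6a41a's history (behind): {0e6a41a, fefa6ac} — 2.

1 ahead, 2 behind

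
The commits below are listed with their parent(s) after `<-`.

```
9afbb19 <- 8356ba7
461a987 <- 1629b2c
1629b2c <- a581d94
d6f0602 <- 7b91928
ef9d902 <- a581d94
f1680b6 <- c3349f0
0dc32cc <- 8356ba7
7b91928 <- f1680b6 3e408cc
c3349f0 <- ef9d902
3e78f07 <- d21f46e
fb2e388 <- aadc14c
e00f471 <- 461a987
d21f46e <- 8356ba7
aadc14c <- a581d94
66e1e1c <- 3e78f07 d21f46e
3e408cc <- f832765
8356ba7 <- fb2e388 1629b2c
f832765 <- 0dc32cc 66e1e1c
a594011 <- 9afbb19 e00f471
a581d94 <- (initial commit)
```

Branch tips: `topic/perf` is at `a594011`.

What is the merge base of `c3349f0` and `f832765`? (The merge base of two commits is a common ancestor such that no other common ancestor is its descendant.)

Ancestors of c3349f0: {a581d94, c3349f0, ef9d902}.
Ancestors of f832765: {0dc32cc, 1629b2c, 3e78f07, 66e1e1c, 8356ba7, a581d94, aadc14c, d21f46e, f832765, fb2e388}.
Common ancestors: {a581d94}.
The only common ancestor is a581d94, so it is the merge base.

a581d94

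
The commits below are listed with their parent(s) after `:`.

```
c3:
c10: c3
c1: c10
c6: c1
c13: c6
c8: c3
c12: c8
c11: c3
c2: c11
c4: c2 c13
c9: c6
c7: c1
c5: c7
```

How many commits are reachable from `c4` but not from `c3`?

Reachable from c4: {c1, c10, c11, c13, c2, c3, c4, c6}.
Reachable from c3: {c3}.
In c4's history but not c3's: {c1, c10, c11, c13, c2, c4, c6} — 7 commits.

7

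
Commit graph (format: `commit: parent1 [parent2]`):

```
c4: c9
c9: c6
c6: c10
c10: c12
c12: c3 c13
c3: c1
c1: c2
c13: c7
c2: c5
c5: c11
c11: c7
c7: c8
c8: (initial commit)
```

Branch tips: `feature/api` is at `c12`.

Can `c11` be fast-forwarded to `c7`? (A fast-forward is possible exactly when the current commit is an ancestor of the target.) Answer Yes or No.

No

A fast-forward from c11 to c7 is possible iff c11 is an ancestor of c7.
Ancestors of c7: {c7, c8}.
c11 is not among them, so fast-forward is not possible.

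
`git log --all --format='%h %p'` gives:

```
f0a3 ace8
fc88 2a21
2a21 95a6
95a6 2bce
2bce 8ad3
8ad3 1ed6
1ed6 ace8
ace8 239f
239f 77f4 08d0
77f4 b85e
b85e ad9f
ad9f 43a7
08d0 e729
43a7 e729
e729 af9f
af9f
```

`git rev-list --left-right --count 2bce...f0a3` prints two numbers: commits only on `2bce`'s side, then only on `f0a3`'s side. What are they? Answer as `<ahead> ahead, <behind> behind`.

Reachable from 2bce: {08d0, 1ed6, 239f, 2bce, 43a7, 77f4, 8ad3, ace8, ad9f, af9f, b85e, e729}.
Reachable from f0a3: {08d0, 239f, 43a7, 77f4, ace8, ad9f, af9f, b85e, e729, f0a3}.
Only in 2bce's history (ahead): {1ed6, 2bce, 8ad3} — 3.
Only in f0a3's history (behind): {f0a3} — 1.

3 ahead, 1 behind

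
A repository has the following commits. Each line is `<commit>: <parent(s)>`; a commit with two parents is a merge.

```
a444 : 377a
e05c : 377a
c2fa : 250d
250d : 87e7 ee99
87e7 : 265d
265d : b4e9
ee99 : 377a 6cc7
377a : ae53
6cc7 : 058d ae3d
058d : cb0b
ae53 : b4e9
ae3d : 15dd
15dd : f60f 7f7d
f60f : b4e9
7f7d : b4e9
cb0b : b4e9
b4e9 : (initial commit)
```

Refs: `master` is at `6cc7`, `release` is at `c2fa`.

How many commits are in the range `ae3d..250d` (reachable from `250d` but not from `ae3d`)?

9

Reachable from 250d: {058d, 15dd, 250d, 265d, 377a, 6cc7, 7f7d, 87e7, ae3d, ae53, b4e9, cb0b, ee99, f60f}.
Reachable from ae3d: {15dd, 7f7d, ae3d, b4e9, f60f}.
In 250d's history but not ae3d's: {058d, 250d, 265d, 377a, 6cc7, 87e7, ae53, cb0b, ee99} — 9 commits.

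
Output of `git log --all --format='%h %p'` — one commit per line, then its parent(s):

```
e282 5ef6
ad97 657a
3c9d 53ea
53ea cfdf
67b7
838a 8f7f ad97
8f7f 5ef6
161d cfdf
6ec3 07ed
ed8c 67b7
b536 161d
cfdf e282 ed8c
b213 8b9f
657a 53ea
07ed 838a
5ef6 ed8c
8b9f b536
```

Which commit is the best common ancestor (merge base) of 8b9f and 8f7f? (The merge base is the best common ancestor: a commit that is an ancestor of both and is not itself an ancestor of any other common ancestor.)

Ancestors of 8b9f: {161d, 5ef6, 67b7, 8b9f, b536, cfdf, e282, ed8c}.
Ancestors of 8f7f: {5ef6, 67b7, 8f7f, ed8c}.
Common ancestors: {5ef6, 67b7, ed8c}.
Among these, 5ef6 is not an ancestor of any other common ancestor — it is the merge base.

5ef6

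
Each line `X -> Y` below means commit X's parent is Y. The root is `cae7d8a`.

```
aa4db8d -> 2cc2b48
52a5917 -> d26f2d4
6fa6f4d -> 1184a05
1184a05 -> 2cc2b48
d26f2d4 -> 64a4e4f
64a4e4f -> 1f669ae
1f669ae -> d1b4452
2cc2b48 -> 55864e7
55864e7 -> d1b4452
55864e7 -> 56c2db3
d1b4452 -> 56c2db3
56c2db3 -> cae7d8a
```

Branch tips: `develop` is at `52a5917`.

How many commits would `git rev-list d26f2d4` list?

Walking parent pointers from d26f2d4: reachable set = {1f669ae, 56c2db3, 64a4e4f, cae7d8a, d1b4452, d26f2d4}.
That is 6 commits.

6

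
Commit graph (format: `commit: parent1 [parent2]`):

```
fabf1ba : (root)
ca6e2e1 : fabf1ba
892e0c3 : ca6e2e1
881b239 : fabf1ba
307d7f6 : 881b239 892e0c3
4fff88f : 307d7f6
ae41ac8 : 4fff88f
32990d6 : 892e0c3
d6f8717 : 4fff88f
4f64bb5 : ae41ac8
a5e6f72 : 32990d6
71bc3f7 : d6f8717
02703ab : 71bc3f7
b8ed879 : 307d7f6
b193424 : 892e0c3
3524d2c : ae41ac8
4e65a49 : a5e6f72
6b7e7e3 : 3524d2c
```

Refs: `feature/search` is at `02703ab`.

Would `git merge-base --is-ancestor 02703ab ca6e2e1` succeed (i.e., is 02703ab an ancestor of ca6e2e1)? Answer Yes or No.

No

Ancestors of ca6e2e1: {ca6e2e1, fabf1ba}.
02703ab is not in that set, so it is not an ancestor of ca6e2e1.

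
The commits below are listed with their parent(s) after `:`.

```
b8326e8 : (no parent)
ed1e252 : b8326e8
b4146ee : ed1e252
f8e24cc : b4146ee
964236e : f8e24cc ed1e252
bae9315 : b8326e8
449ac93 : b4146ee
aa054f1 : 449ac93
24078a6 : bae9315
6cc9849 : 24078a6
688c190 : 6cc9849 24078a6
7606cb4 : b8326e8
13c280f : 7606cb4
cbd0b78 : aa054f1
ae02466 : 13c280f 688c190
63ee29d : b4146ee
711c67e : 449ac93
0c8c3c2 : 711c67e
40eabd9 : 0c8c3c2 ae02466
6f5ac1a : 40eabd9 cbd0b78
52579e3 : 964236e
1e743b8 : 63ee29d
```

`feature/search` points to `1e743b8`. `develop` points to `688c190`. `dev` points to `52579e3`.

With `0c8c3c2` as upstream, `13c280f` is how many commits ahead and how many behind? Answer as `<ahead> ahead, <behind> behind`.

Reachable from 13c280f: {13c280f, 7606cb4, b8326e8}.
Reachable from 0c8c3c2: {0c8c3c2, 449ac93, 711c67e, b4146ee, b8326e8, ed1e252}.
Only in 13c280f's history (ahead): {13c280f, 7606cb4} — 2.
Only in 0c8c3c2's history (behind): {0c8c3c2, 449ac93, 711c67e, b4146ee, ed1e252} — 5.

2 ahead, 5 behind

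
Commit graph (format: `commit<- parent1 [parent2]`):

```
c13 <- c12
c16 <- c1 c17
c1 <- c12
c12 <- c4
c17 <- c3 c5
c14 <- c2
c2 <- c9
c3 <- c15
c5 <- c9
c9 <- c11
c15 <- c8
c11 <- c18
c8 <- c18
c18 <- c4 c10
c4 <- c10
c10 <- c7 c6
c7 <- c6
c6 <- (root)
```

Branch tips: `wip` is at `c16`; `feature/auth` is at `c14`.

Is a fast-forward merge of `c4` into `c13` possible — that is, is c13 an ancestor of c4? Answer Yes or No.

A fast-forward from c13 to c4 is possible iff c13 is an ancestor of c4.
Ancestors of c4: {c10, c4, c6, c7}.
c13 is not among them, so fast-forward is not possible.

No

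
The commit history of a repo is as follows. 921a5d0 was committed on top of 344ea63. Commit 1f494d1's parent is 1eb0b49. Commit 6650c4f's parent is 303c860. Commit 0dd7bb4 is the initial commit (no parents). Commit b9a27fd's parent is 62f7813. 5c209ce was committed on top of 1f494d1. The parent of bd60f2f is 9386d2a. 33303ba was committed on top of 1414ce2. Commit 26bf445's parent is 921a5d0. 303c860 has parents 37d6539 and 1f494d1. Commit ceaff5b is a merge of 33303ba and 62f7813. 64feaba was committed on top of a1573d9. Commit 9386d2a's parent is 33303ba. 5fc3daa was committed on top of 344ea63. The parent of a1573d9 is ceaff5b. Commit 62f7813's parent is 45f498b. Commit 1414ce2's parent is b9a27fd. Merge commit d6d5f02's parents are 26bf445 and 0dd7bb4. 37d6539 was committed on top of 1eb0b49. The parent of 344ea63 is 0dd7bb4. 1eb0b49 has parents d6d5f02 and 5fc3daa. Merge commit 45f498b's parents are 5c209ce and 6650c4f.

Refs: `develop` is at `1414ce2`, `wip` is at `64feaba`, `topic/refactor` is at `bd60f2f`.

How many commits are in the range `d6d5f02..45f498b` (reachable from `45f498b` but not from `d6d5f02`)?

Reachable from 45f498b: {0dd7bb4, 1eb0b49, 1f494d1, 26bf445, 303c860, 344ea63, 37d6539, 45f498b, 5c209ce, 5fc3daa, 6650c4f, 921a5d0, d6d5f02}.
Reachable from d6d5f02: {0dd7bb4, 26bf445, 344ea63, 921a5d0, d6d5f02}.
In 45f498b's history but not d6d5f02's: {1eb0b49, 1f494d1, 303c860, 37d6539, 45f498b, 5c209ce, 5fc3daa, 6650c4f} — 8 commits.

8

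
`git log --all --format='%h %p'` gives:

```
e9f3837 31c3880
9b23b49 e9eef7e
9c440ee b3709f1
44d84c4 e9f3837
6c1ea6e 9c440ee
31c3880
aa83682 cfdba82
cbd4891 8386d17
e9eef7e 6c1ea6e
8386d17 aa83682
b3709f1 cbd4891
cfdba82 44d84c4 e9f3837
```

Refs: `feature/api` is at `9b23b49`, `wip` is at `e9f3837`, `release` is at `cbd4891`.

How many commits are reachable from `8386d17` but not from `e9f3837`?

4

Reachable from 8386d17: {31c3880, 44d84c4, 8386d17, aa83682, cfdba82, e9f3837}.
Reachable from e9f3837: {31c3880, e9f3837}.
In 8386d17's history but not e9f3837's: {44d84c4, 8386d17, aa83682, cfdba82} — 4 commits.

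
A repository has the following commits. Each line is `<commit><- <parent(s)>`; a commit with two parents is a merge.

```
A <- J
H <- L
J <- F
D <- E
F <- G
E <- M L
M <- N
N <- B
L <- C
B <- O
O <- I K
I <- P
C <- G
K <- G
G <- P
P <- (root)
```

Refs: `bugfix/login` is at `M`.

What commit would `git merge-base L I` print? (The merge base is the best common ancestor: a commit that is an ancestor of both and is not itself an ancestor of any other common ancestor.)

P

Ancestors of L: {C, G, L, P}.
Ancestors of I: {I, P}.
Common ancestors: {P}.
The only common ancestor is P, so it is the merge base.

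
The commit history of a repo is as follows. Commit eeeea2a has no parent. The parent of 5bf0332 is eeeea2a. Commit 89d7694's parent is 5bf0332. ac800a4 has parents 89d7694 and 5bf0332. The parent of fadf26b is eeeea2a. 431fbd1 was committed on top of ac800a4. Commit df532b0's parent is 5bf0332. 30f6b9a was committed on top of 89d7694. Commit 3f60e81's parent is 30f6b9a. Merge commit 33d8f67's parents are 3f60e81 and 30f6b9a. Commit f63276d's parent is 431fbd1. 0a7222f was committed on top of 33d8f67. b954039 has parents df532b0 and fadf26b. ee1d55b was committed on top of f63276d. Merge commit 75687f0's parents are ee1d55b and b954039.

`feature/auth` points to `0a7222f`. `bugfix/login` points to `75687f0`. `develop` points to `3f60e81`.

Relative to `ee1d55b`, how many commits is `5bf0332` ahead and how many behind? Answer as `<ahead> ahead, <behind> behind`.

0 ahead, 5 behind

Reachable from 5bf0332: {5bf0332, eeeea2a}.
Reachable from ee1d55b: {431fbd1, 5bf0332, 89d7694, ac800a4, ee1d55b, eeeea2a, f63276d}.
Only in 5bf0332's history (ahead): {} — 0.
Only in ee1d55b's history (behind): {431fbd1, 89d7694, ac800a4, ee1d55b, f63276d} — 5.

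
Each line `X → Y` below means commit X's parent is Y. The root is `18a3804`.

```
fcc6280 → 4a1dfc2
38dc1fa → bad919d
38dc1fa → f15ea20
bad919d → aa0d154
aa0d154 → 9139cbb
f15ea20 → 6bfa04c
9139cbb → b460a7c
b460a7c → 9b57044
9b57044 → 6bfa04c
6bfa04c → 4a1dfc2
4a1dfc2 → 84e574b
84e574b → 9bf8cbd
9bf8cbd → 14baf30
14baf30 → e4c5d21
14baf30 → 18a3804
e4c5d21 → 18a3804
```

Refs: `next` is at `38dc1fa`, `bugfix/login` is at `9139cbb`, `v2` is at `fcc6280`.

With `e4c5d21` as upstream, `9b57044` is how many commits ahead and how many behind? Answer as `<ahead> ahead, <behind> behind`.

Reachable from 9b57044: {14baf30, 18a3804, 4a1dfc2, 6bfa04c, 84e574b, 9b57044, 9bf8cbd, e4c5d21}.
Reachable from e4c5d21: {18a3804, e4c5d21}.
Only in 9b57044's history (ahead): {14baf30, 4a1dfc2, 6bfa04c, 84e574b, 9b57044, 9bf8cbd} — 6.
Only in e4c5d21's history (behind): {} — 0.

6 ahead, 0 behind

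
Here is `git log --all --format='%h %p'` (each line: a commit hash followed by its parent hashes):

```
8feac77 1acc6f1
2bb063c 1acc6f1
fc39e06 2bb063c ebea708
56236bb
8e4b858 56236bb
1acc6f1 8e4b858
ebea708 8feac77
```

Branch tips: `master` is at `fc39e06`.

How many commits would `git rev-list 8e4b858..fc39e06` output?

5

Reachable from fc39e06: {1acc6f1, 2bb063c, 56236bb, 8e4b858, 8feac77, ebea708, fc39e06}.
Reachable from 8e4b858: {56236bb, 8e4b858}.
In fc39e06's history but not 8e4b858's: {1acc6f1, 2bb063c, 8feac77, ebea708, fc39e06} — 5 commits.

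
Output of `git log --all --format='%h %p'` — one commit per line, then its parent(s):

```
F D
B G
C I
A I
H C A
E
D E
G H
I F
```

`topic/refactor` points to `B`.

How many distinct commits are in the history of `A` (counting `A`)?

Walking parent pointers from A: reachable set = {A, D, E, F, I}.
That is 5 commits.

5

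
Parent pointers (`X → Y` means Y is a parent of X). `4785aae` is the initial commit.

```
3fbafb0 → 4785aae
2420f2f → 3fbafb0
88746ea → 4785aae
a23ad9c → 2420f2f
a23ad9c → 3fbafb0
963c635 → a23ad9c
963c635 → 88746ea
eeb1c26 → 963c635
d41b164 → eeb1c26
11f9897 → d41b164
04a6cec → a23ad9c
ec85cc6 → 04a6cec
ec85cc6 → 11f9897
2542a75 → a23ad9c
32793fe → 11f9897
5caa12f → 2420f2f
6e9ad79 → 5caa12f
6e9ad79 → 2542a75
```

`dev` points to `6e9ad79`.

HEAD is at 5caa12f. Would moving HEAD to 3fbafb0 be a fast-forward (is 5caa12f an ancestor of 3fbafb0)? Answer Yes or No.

No

A fast-forward from 5caa12f to 3fbafb0 is possible iff 5caa12f is an ancestor of 3fbafb0.
Ancestors of 3fbafb0: {3fbafb0, 4785aae}.
5caa12f is not among them, so fast-forward is not possible.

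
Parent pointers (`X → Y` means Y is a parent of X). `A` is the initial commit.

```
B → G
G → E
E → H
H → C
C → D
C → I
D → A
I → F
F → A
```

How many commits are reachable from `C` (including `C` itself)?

Walking parent pointers from C: reachable set = {A, C, D, F, I}.
That is 5 commits.

5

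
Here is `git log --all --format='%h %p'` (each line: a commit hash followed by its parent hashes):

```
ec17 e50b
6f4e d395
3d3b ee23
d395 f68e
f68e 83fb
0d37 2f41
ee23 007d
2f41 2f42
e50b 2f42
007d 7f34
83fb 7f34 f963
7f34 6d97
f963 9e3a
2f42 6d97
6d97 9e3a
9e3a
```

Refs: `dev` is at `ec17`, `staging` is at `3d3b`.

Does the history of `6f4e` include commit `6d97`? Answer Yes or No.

Ancestors of 6f4e (commits reachable by following parents): {6d97, 6f4e, 7f34, 83fb, 9e3a, d395, f68e, f963}.
6d97 is in that set, so it is an ancestor of 6f4e.

Yes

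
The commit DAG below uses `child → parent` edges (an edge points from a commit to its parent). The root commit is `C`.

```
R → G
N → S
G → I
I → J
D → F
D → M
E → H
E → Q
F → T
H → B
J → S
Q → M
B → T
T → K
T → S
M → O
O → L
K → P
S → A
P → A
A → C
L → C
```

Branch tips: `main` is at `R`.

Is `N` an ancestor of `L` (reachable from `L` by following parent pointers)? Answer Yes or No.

No

Ancestors of L: {C, L}.
N is not in that set, so it is not an ancestor of L.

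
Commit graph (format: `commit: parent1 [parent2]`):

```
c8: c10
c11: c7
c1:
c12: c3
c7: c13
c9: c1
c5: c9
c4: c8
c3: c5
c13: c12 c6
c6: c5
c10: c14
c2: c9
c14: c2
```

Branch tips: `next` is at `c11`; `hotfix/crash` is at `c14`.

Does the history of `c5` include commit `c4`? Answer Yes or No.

Ancestors of c5: {c1, c5, c9}.
c4 is not in that set, so it is not an ancestor of c5.

No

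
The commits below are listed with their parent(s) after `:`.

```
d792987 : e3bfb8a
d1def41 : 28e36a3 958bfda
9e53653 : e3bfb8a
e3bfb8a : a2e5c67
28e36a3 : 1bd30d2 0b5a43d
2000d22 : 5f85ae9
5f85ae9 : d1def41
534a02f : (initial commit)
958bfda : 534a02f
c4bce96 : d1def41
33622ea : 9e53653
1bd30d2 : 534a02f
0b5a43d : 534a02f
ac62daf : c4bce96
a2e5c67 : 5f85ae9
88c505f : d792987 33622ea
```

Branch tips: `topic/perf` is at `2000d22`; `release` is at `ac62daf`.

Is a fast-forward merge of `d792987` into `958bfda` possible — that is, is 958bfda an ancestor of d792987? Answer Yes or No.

A fast-forward from 958bfda to d792987 is possible iff 958bfda is an ancestor of d792987.
Ancestors of d792987: {0b5a43d, 1bd30d2, 28e36a3, 534a02f, 5f85ae9, 958bfda, a2e5c67, d1def41, d792987, e3bfb8a}.
958bfda is among them, so fast-forward is possible.

Yes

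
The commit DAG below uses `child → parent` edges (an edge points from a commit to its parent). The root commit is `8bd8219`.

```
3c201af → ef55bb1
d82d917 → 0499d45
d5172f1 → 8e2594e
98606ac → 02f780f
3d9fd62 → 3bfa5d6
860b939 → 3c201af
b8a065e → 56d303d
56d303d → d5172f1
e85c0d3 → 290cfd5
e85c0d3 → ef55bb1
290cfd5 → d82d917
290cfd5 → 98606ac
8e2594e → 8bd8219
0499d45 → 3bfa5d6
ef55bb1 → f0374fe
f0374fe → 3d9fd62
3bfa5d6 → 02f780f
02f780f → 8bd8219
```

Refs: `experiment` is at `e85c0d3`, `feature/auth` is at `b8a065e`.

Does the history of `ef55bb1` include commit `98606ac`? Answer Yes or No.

No

Ancestors of ef55bb1: {02f780f, 3bfa5d6, 3d9fd62, 8bd8219, ef55bb1, f0374fe}.
98606ac is not in that set, so it is not an ancestor of ef55bb1.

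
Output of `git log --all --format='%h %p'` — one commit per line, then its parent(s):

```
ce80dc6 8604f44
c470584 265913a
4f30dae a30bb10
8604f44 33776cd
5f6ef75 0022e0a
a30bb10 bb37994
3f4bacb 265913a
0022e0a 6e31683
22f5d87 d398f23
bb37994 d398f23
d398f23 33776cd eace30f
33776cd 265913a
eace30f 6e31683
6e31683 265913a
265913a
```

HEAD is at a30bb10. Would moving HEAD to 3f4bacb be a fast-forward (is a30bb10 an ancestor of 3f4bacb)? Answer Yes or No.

No

A fast-forward from a30bb10 to 3f4bacb is possible iff a30bb10 is an ancestor of 3f4bacb.
Ancestors of 3f4bacb: {265913a, 3f4bacb}.
a30bb10 is not among them, so fast-forward is not possible.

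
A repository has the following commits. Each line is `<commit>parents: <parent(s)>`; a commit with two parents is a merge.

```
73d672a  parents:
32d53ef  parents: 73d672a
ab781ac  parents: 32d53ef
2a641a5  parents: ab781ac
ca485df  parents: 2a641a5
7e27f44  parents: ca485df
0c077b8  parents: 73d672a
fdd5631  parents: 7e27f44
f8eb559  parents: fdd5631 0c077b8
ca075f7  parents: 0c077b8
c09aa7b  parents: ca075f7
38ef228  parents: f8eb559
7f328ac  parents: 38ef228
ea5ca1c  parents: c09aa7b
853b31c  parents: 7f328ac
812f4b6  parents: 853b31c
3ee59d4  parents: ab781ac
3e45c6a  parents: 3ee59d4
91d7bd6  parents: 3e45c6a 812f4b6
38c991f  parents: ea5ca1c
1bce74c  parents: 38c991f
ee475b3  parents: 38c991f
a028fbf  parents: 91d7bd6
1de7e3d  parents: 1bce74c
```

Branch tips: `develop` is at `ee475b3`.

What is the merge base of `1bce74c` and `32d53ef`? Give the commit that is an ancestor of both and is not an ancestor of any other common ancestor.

73d672a

Ancestors of 1bce74c: {0c077b8, 1bce74c, 38c991f, 73d672a, c09aa7b, ca075f7, ea5ca1c}.
Ancestors of 32d53ef: {32d53ef, 73d672a}.
Common ancestors: {73d672a}.
The only common ancestor is 73d672a, so it is the merge base.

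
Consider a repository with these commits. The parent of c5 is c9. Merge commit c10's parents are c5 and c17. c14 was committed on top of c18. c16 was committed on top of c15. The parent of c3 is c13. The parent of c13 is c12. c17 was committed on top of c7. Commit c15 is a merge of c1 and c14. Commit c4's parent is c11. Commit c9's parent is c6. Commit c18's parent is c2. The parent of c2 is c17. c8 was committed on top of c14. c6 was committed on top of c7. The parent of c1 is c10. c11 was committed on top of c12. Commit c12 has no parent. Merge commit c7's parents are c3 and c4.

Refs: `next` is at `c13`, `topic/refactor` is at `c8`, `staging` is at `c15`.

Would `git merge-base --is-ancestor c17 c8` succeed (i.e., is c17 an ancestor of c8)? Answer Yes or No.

Yes

Ancestors of c8 (commits reachable by following parents): {c11, c12, c13, c14, c17, c18, c2, c3, c4, c7, c8}.
c17 is in that set, so it is an ancestor of c8.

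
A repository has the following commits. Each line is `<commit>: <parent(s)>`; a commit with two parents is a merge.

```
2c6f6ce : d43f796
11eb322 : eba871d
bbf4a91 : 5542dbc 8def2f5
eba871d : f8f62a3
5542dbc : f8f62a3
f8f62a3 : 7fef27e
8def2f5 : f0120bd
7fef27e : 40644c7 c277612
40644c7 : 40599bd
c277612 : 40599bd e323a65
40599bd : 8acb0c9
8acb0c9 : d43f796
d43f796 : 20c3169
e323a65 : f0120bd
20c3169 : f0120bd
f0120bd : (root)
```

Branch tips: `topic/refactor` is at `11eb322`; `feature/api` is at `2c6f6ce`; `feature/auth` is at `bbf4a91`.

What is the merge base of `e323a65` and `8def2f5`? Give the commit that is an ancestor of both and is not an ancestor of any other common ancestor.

Ancestors of e323a65: {e323a65, f0120bd}.
Ancestors of 8def2f5: {8def2f5, f0120bd}.
Common ancestors: {f0120bd}.
The only common ancestor is f0120bd, so it is the merge base.

f0120bd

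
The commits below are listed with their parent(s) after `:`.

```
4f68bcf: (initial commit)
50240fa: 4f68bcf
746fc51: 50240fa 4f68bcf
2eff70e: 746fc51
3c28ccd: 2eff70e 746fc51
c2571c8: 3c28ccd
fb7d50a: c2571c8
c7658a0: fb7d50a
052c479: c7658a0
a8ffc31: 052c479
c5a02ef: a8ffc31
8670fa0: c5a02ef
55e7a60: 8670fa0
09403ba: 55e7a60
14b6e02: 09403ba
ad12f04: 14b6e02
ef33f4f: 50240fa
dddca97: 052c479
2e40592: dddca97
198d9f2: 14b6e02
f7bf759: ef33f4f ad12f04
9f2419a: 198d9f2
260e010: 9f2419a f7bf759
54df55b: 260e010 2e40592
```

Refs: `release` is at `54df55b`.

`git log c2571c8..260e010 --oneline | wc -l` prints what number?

Reachable from 260e010: {052c479, 09403ba, 14b6e02, 198d9f2, 260e010, 2eff70e, 3c28ccd, 4f68bcf, 50240fa, 55e7a60, 746fc51, 8670fa0, 9f2419a, a8ffc31, ad12f04, c2571c8, c5a02ef, c7658a0, ef33f4f, f7bf759, fb7d50a}.
Reachable from c2571c8: {2eff70e, 3c28ccd, 4f68bcf, 50240fa, 746fc51, c2571c8}.
In 260e010's history but not c2571c8's: {052c479, 09403ba, 14b6e02, 198d9f2, 260e010, 55e7a60, 8670fa0, 9f2419a, a8ffc31, ad12f04, c5a02ef, c7658a0, ef33f4f, f7bf759, fb7d50a} — 15 commits.

15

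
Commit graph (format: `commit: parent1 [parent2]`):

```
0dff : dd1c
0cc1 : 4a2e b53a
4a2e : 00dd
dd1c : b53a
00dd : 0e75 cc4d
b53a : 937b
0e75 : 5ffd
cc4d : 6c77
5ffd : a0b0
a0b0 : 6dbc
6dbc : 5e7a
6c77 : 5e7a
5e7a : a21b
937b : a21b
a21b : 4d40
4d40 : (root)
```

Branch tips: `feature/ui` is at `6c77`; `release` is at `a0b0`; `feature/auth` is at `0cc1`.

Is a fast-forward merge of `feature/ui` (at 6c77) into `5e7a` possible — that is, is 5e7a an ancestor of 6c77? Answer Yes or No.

A fast-forward from 5e7a to 6c77 is possible iff 5e7a is an ancestor of 6c77.
Ancestors of 6c77: {4d40, 5e7a, 6c77, a21b}.
5e7a is among them, so fast-forward is possible.

Yes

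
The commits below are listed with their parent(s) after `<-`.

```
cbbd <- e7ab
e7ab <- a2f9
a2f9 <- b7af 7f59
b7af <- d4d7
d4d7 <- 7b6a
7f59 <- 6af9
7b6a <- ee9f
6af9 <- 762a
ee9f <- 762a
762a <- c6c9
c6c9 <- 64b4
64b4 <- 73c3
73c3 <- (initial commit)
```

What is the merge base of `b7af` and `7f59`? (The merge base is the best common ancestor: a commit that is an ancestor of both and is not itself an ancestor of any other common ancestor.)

Ancestors of b7af: {64b4, 73c3, 762a, 7b6a, b7af, c6c9, d4d7, ee9f}.
Ancestors of 7f59: {64b4, 6af9, 73c3, 762a, 7f59, c6c9}.
Common ancestors: {64b4, 73c3, 762a, c6c9}.
Among these, 762a is not an ancestor of any other common ancestor — it is the merge base.

762a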